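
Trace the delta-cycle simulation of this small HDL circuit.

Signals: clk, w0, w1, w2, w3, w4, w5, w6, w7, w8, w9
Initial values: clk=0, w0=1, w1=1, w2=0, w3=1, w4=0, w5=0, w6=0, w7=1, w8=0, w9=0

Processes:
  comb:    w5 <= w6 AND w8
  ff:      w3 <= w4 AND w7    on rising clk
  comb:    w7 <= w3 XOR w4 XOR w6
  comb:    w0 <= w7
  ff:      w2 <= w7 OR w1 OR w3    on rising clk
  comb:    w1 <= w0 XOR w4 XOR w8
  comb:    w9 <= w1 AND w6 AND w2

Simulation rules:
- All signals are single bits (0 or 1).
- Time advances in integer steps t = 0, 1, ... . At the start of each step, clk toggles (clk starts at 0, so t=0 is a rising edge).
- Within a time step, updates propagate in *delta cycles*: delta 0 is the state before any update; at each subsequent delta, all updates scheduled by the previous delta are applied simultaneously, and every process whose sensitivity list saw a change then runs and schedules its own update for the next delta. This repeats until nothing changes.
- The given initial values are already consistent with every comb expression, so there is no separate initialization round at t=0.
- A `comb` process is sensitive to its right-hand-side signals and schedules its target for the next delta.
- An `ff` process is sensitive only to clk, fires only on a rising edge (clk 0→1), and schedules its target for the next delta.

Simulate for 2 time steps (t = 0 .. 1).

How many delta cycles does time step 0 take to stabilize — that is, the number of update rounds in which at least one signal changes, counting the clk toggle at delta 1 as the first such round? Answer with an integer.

5

t=0 Δ0: w6=0 w1=1 w3=1 w5=0 w8=0 clk=0 w0=1 w7=1 w9=0 w4=0 w2=0
  Δ1: clk:0→1
  Δ2: w3:1→0, w2:0→1
  Δ3: w7:1→0
  Δ4: w0:1→0
  Δ5: w1:1→0
  (5Δ to stable)
t=1 Δ0: w6=0 w1=0 w3=0 w5=0 w8=0 clk=1 w0=0 w7=0 w9=0 w4=0 w2=1
  Δ1: clk:1→0
  (1Δ to stable)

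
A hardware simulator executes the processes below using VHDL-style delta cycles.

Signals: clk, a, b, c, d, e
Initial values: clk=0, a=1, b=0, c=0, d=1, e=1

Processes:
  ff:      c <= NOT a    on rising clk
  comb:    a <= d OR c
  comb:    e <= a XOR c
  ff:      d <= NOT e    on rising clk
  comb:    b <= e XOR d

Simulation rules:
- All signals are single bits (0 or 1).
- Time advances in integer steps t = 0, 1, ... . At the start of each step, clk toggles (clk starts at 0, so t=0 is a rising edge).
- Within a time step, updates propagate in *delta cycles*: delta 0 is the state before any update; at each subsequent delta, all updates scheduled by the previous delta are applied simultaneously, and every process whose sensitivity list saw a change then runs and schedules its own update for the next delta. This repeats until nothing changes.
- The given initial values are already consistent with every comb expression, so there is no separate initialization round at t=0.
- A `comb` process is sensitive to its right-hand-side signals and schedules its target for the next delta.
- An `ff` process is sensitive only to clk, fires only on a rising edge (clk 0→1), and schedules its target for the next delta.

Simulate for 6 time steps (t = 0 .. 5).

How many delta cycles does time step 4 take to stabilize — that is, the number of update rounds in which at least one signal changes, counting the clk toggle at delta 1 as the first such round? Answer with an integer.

t0.Δ0 a=1 e=1 b=0 clk=0 d=1 c=0
t0.Δ1 a=1 e=1 b=0 clk=1 d=1 c=0
t0.Δ2 a=1 e=1 b=0 clk=1 d=0 c=0
t0.Δ3 a=0 e=1 b=1 clk=1 d=0 c=0
t0.Δ4 a=0 e=0 b=1 clk=1 d=0 c=0
t0.Δ5 a=0 e=0 b=0 clk=1 d=0 c=0
t1.Δ0 a=0 e=0 b=0 clk=1 d=0 c=0
t1.Δ1 a=0 e=0 b=0 clk=0 d=0 c=0
t2.Δ0 a=0 e=0 b=0 clk=0 d=0 c=0
t2.Δ1 a=0 e=0 b=0 clk=1 d=0 c=0
t2.Δ2 a=0 e=0 b=0 clk=1 d=1 c=1
t2.Δ3 a=1 e=1 b=1 clk=1 d=1 c=1
t2.Δ4 a=1 e=0 b=0 clk=1 d=1 c=1
t2.Δ5 a=1 e=0 b=1 clk=1 d=1 c=1
t3.Δ0 a=1 e=0 b=1 clk=1 d=1 c=1
t3.Δ1 a=1 e=0 b=1 clk=0 d=1 c=1
t4.Δ0 a=1 e=0 b=1 clk=0 d=1 c=1
t4.Δ1 a=1 e=0 b=1 clk=1 d=1 c=1
t4.Δ2 a=1 e=0 b=1 clk=1 d=1 c=0
t4.Δ3 a=1 e=1 b=1 clk=1 d=1 c=0
t4.Δ4 a=1 e=1 b=0 clk=1 d=1 c=0
t5.Δ0 a=1 e=1 b=0 clk=1 d=1 c=0
t5.Δ1 a=1 e=1 b=0 clk=0 d=1 c=0

4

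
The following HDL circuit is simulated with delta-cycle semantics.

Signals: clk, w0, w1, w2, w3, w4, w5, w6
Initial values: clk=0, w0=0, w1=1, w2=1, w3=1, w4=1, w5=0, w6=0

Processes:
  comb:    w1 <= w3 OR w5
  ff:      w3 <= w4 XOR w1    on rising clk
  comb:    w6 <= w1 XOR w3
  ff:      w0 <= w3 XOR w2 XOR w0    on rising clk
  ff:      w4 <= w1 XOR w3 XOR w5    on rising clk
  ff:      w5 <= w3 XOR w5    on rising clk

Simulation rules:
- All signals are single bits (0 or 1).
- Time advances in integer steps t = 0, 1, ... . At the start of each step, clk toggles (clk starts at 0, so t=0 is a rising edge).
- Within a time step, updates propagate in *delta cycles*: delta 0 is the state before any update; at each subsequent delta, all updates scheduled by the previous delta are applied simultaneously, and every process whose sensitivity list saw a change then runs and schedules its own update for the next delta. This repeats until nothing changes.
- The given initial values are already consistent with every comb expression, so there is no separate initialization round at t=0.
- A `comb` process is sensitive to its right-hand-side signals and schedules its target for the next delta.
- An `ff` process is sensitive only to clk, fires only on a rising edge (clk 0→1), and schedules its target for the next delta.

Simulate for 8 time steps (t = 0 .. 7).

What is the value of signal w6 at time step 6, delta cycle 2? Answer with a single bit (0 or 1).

t0.Δ0 w3=1 w1=1 w4=1 clk=0 w2=1 w0=0 w6=0 w5=0
t0.Δ1 w3=1 w1=1 w4=1 clk=1 w2=1 w0=0 w6=0 w5=0
t0.Δ2 w3=0 w1=1 w4=0 clk=1 w2=1 w0=0 w6=0 w5=1
t0.Δ3 w3=0 w1=1 w4=0 clk=1 w2=1 w0=0 w6=1 w5=1
t1.Δ0 w3=0 w1=1 w4=0 clk=1 w2=1 w0=0 w6=1 w5=1
t1.Δ1 w3=0 w1=1 w4=0 clk=0 w2=1 w0=0 w6=1 w5=1
t2.Δ0 w3=0 w1=1 w4=0 clk=0 w2=1 w0=0 w6=1 w5=1
t2.Δ1 w3=0 w1=1 w4=0 clk=1 w2=1 w0=0 w6=1 w5=1
t2.Δ2 w3=1 w1=1 w4=0 clk=1 w2=1 w0=1 w6=1 w5=1
t2.Δ3 w3=1 w1=1 w4=0 clk=1 w2=1 w0=1 w6=0 w5=1
t3.Δ0 w3=1 w1=1 w4=0 clk=1 w2=1 w0=1 w6=0 w5=1
t3.Δ1 w3=1 w1=1 w4=0 clk=0 w2=1 w0=1 w6=0 w5=1
t4.Δ0 w3=1 w1=1 w4=0 clk=0 w2=1 w0=1 w6=0 w5=1
t4.Δ1 w3=1 w1=1 w4=0 clk=1 w2=1 w0=1 w6=0 w5=1
t4.Δ2 w3=1 w1=1 w4=1 clk=1 w2=1 w0=1 w6=0 w5=0
t5.Δ0 w3=1 w1=1 w4=1 clk=1 w2=1 w0=1 w6=0 w5=0
t5.Δ1 w3=1 w1=1 w4=1 clk=0 w2=1 w0=1 w6=0 w5=0
t6.Δ0 w3=1 w1=1 w4=1 clk=0 w2=1 w0=1 w6=0 w5=0
t6.Δ1 w3=1 w1=1 w4=1 clk=1 w2=1 w0=1 w6=0 w5=0
t6.Δ2 w3=0 w1=1 w4=0 clk=1 w2=1 w0=1 w6=0 w5=1
t6.Δ3 w3=0 w1=1 w4=0 clk=1 w2=1 w0=1 w6=1 w5=1
t7.Δ0 w3=0 w1=1 w4=0 clk=1 w2=1 w0=1 w6=1 w5=1
t7.Δ1 w3=0 w1=1 w4=0 clk=0 w2=1 w0=1 w6=1 w5=1

0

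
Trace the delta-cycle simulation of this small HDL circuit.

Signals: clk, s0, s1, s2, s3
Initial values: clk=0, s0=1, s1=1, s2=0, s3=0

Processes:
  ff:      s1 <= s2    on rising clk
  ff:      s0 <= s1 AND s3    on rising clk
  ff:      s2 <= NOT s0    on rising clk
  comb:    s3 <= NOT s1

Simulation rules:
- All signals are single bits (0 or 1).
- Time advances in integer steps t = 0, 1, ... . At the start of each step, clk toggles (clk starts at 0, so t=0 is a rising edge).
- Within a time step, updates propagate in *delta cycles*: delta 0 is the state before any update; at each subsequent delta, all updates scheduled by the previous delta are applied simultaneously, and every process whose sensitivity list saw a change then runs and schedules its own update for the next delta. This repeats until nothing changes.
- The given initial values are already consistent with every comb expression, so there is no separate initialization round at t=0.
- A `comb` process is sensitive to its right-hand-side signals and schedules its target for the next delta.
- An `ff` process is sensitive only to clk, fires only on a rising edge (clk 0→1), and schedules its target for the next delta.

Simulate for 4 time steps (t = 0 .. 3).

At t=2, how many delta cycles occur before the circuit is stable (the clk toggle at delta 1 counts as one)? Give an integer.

2

t=0 Δ0: clk=0 s1=1 s2=0 s0=1 s3=0
  Δ1: clk:0→1
  Δ2: s1:1→0, s0:1→0
  Δ3: s3:0→1
  (3Δ to stable)
t=1 Δ0: clk=1 s1=0 s2=0 s0=0 s3=1
  Δ1: clk:1→0
  (1Δ to stable)
t=2 Δ0: clk=0 s1=0 s2=0 s0=0 s3=1
  Δ1: clk:0→1
  Δ2: s2:0→1
  (2Δ to stable)
t=3 Δ0: clk=1 s1=0 s2=1 s0=0 s3=1
  Δ1: clk:1→0
  (1Δ to stable)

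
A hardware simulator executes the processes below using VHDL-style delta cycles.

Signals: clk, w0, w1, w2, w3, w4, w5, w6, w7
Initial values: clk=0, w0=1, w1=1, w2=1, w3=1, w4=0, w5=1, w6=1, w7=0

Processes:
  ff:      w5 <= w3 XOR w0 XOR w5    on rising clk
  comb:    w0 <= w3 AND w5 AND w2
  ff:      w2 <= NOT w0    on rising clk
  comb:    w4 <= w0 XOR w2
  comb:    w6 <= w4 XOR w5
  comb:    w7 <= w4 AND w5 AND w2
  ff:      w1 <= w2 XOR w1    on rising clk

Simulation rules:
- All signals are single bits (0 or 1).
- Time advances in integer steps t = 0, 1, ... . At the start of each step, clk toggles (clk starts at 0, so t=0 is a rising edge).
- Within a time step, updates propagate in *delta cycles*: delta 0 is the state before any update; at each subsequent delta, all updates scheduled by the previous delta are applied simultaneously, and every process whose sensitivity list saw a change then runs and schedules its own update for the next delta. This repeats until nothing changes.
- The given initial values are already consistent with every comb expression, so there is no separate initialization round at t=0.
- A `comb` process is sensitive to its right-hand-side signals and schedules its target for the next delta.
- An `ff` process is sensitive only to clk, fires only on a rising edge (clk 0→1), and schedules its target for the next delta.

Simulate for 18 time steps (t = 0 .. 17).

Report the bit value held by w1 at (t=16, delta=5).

1

t=0 Δ0: w3=1 w4=0 clk=0 w2=1 w6=1 w1=1 w5=1 w0=1 w7=0
  Δ1: clk:0→1
  Δ2: w2:1→0, w1:1→0
  Δ3: w4:0→1, w0:1→0
  Δ4: w4:1→0, w6:1→0
  Δ5: w6:0→1
  (5Δ to stable)
t=1 Δ0: w3=1 w4=0 clk=1 w2=0 w6=1 w1=0 w5=1 w0=0 w7=0
  Δ1: clk:1→0
  (1Δ to stable)
t=2 Δ0: w3=1 w4=0 clk=0 w2=0 w6=1 w1=0 w5=1 w0=0 w7=0
  Δ1: clk:0→1
  Δ2: w2:0→1, w5:1→0
  Δ3: w4:0→1, w6:1→0
  Δ4: w6:0→1
  (4Δ to stable)
t=3 Δ0: w3=1 w4=1 clk=1 w2=1 w6=1 w1=0 w5=0 w0=0 w7=0
  Δ1: clk:1→0
  (1Δ to stable)
t=4 Δ0: w3=1 w4=1 clk=0 w2=1 w6=1 w1=0 w5=0 w0=0 w7=0
  Δ1: clk:0→1
  Δ2: w1:0→1, w5:0→1
  Δ3: w6:1→0, w0:0→1, w7:0→1
  Δ4: w4:1→0
  Δ5: w6:0→1, w7:1→0
  (5Δ to stable)
t=5 Δ0: w3=1 w4=0 clk=1 w2=1 w6=1 w1=1 w5=1 w0=1 w7=0
  Δ1: clk:1→0
  (1Δ to stable)
t=6 Δ0: w3=1 w4=0 clk=0 w2=1 w6=1 w1=1 w5=1 w0=1 w7=0
  Δ1: clk:0→1
  Δ2: w2:1→0, w1:1→0
  Δ3: w4:0→1, w0:1→0
  Δ4: w4:1→0, w6:1→0
  Δ5: w6:0→1
  (5Δ to stable)
t=7 Δ0: w3=1 w4=0 clk=1 w2=0 w6=1 w1=0 w5=1 w0=0 w7=0
  Δ1: clk:1→0
  (1Δ to stable)
t=8 Δ0: w3=1 w4=0 clk=0 w2=0 w6=1 w1=0 w5=1 w0=0 w7=0
  Δ1: clk:0→1
  Δ2: w2:0→1, w5:1→0
  Δ3: w4:0→1, w6:1→0
  Δ4: w6:0→1
  (4Δ to stable)
t=9 Δ0: w3=1 w4=1 clk=1 w2=1 w6=1 w1=0 w5=0 w0=0 w7=0
  Δ1: clk:1→0
  (1Δ to stable)
t=10 Δ0: w3=1 w4=1 clk=0 w2=1 w6=1 w1=0 w5=0 w0=0 w7=0
  Δ1: clk:0→1
  Δ2: w1:0→1, w5:0→1
  Δ3: w6:1→0, w0:0→1, w7:0→1
  Δ4: w4:1→0
  Δ5: w6:0→1, w7:1→0
  (5Δ to stable)
t=11 Δ0: w3=1 w4=0 clk=1 w2=1 w6=1 w1=1 w5=1 w0=1 w7=0
  Δ1: clk:1→0
  (1Δ to stable)
t=12 Δ0: w3=1 w4=0 clk=0 w2=1 w6=1 w1=1 w5=1 w0=1 w7=0
  Δ1: clk:0→1
  Δ2: w2:1→0, w1:1→0
  Δ3: w4:0→1, w0:1→0
  Δ4: w4:1→0, w6:1→0
  Δ5: w6:0→1
  (5Δ to stable)
t=13 Δ0: w3=1 w4=0 clk=1 w2=0 w6=1 w1=0 w5=1 w0=0 w7=0
  Δ1: clk:1→0
  (1Δ to stable)
t=14 Δ0: w3=1 w4=0 clk=0 w2=0 w6=1 w1=0 w5=1 w0=0 w7=0
  Δ1: clk:0→1
  Δ2: w2:0→1, w5:1→0
  Δ3: w4:0→1, w6:1→0
  Δ4: w6:0→1
  (4Δ to stable)
t=15 Δ0: w3=1 w4=1 clk=1 w2=1 w6=1 w1=0 w5=0 w0=0 w7=0
  Δ1: clk:1→0
  (1Δ to stable)
t=16 Δ0: w3=1 w4=1 clk=0 w2=1 w6=1 w1=0 w5=0 w0=0 w7=0
  Δ1: clk:0→1
  Δ2: w1:0→1, w5:0→1
  Δ3: w6:1→0, w0:0→1, w7:0→1
  Δ4: w4:1→0
  Δ5: w6:0→1, w7:1→0
  (5Δ to stable)
t=17 Δ0: w3=1 w4=0 clk=1 w2=1 w6=1 w1=1 w5=1 w0=1 w7=0
  Δ1: clk:1→0
  (1Δ to stable)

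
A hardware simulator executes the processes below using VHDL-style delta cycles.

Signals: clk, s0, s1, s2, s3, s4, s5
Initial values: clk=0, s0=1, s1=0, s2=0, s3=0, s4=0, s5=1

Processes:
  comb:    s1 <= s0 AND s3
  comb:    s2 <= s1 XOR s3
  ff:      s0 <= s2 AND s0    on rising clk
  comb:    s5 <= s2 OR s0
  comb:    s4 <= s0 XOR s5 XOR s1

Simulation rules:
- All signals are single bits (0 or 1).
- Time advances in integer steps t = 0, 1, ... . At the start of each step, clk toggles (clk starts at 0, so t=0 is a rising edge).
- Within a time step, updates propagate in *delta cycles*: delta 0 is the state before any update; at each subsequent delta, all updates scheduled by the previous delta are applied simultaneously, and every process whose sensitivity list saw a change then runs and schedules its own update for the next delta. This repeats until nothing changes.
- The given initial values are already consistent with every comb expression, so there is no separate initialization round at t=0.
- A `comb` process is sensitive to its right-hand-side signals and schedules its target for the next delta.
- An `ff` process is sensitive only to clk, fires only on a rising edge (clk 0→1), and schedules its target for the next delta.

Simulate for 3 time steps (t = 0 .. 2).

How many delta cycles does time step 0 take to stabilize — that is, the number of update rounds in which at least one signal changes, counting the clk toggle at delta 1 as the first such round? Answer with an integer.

t0.Δ0 s4=0 s1=0 s0=1 s2=0 s3=0 clk=0 s5=1
t0.Δ1 s4=0 s1=0 s0=1 s2=0 s3=0 clk=1 s5=1
t0.Δ2 s4=0 s1=0 s0=0 s2=0 s3=0 clk=1 s5=1
t0.Δ3 s4=1 s1=0 s0=0 s2=0 s3=0 clk=1 s5=0
t0.Δ4 s4=0 s1=0 s0=0 s2=0 s3=0 clk=1 s5=0
t1.Δ0 s4=0 s1=0 s0=0 s2=0 s3=0 clk=1 s5=0
t1.Δ1 s4=0 s1=0 s0=0 s2=0 s3=0 clk=0 s5=0
t2.Δ0 s4=0 s1=0 s0=0 s2=0 s3=0 clk=0 s5=0
t2.Δ1 s4=0 s1=0 s0=0 s2=0 s3=0 clk=1 s5=0

4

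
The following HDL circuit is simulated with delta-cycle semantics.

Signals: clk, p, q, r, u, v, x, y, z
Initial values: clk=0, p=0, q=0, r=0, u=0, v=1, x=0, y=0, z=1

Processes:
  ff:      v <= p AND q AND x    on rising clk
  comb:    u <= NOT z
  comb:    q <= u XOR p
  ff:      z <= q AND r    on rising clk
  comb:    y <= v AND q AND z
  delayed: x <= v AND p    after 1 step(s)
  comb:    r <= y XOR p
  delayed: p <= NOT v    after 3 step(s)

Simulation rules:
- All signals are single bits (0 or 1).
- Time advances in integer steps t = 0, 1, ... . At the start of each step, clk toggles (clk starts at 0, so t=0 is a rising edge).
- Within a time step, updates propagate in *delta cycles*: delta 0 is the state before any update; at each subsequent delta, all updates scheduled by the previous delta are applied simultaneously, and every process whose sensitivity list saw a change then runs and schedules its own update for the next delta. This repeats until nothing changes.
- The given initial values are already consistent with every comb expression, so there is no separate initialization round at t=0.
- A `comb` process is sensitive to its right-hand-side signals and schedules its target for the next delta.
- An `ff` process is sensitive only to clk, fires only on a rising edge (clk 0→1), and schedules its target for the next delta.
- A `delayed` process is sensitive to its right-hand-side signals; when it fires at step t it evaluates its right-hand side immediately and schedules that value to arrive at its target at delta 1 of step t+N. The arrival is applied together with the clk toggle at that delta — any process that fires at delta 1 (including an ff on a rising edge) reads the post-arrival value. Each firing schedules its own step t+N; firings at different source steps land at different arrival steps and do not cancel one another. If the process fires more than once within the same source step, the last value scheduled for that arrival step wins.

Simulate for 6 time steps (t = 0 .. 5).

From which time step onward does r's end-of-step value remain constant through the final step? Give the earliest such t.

t0.Δ0 y=0 z=1 q=0 p=0 u=0 clk=0 v=1 x=0 r=0
t0.Δ1 y=0 z=1 q=0 p=0 u=0 clk=1 v=1 x=0 r=0
t0.Δ2 y=0 z=0 q=0 p=0 u=0 clk=1 v=0 x=0 r=0
t0.Δ3 y=0 z=0 q=0 p=0 u=1 clk=1 v=0 x=0 r=0
t0.Δ4 y=0 z=0 q=1 p=0 u=1 clk=1 v=0 x=0 r=0
t1.Δ0 y=0 z=0 q=1 p=0 u=1 clk=1 v=0 x=0 r=0
t1.Δ1 y=0 z=0 q=1 p=0 u=1 clk=0 v=0 x=0 r=0
t2.Δ0 y=0 z=0 q=1 p=0 u=1 clk=0 v=0 x=0 r=0
t2.Δ1 y=0 z=0 q=1 p=0 u=1 clk=1 v=0 x=0 r=0
t3.Δ0 y=0 z=0 q=1 p=0 u=1 clk=1 v=0 x=0 r=0
t3.Δ1 y=0 z=0 q=1 p=1 u=1 clk=0 v=0 x=0 r=0
t3.Δ2 y=0 z=0 q=0 p=1 u=1 clk=0 v=0 x=0 r=1
t4.Δ0 y=0 z=0 q=0 p=1 u=1 clk=0 v=0 x=0 r=1
t4.Δ1 y=0 z=0 q=0 p=1 u=1 clk=1 v=0 x=0 r=1
t5.Δ0 y=0 z=0 q=0 p=1 u=1 clk=1 v=0 x=0 r=1
t5.Δ1 y=0 z=0 q=0 p=1 u=1 clk=0 v=0 x=0 r=1

3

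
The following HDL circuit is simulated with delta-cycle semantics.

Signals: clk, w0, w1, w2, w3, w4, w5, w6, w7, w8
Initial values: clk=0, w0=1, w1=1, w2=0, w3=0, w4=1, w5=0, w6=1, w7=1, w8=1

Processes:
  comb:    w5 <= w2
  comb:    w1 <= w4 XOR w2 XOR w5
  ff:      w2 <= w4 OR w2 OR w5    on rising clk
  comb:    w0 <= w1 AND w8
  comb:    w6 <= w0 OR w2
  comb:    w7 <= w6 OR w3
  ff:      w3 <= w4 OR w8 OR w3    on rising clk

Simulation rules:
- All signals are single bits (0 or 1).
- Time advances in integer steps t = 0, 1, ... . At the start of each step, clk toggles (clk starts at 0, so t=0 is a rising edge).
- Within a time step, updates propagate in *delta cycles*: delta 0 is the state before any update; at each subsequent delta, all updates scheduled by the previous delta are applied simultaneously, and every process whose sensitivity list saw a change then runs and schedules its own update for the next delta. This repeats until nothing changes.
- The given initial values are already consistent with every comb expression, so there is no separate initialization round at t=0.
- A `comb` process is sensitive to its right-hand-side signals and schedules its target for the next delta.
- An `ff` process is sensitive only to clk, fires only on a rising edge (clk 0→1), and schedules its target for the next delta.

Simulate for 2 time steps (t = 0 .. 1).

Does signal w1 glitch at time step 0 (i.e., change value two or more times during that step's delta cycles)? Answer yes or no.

t=0 Δ0: w2=0 w8=1 w0=1 w1=1 w5=0 clk=0 w3=0 w7=1 w6=1 w4=1
  Δ1: clk:0→1
  Δ2: w2:0→1, w3:0→1
  Δ3: w1:1→0, w5:0→1
  Δ4: w0:1→0, w1:0→1
  Δ5: w0:0→1
  (5Δ to stable)
t=1 Δ0: w2=1 w8=1 w0=1 w1=1 w5=1 clk=1 w3=1 w7=1 w6=1 w4=1
  Δ1: clk:1→0
  (1Δ to stable)

yes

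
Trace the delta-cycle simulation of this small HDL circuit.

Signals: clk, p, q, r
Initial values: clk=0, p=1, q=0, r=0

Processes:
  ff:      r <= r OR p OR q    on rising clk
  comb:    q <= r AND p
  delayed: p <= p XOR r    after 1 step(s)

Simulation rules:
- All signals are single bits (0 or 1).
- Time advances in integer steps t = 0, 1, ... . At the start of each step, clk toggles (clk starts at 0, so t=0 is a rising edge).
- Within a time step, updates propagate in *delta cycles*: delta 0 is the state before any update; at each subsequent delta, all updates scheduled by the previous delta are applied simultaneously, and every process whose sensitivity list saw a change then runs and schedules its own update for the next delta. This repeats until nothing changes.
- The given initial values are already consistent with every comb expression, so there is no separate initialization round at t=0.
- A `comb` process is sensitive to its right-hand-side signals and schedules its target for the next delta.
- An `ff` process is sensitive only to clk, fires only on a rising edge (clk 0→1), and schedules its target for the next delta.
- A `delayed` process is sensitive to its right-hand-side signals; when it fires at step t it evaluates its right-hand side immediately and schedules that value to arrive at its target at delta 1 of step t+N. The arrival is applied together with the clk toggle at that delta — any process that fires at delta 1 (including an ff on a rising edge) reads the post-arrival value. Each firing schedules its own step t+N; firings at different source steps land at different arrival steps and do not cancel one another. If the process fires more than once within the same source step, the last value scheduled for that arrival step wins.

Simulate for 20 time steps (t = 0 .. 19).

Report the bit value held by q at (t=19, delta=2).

0

[bits: q,p,r,clk]
t=0: Δ0=0100 Δ1=0101 Δ2=0111 Δ3=1111 | 3Δ
t=1: Δ0=1111 Δ1=1010 Δ2=0010 | 2Δ
t=2: Δ0=0010 Δ1=0111 Δ2=1111 | 2Δ
t=3: Δ0=1111 Δ1=1010 Δ2=0010 | 2Δ
t=4: Δ0=0010 Δ1=0111 Δ2=1111 | 2Δ
t=5: Δ0=1111 Δ1=1010 Δ2=0010 | 2Δ
t=6: Δ0=0010 Δ1=0111 Δ2=1111 | 2Δ
t=7: Δ0=1111 Δ1=1010 Δ2=0010 | 2Δ
t=8: Δ0=0010 Δ1=0111 Δ2=1111 | 2Δ
t=9: Δ0=1111 Δ1=1010 Δ2=0010 | 2Δ
t=10: Δ0=0010 Δ1=0111 Δ2=1111 | 2Δ
t=11: Δ0=1111 Δ1=1010 Δ2=0010 | 2Δ
t=12: Δ0=0010 Δ1=0111 Δ2=1111 | 2Δ
t=13: Δ0=1111 Δ1=1010 Δ2=0010 | 2Δ
t=14: Δ0=0010 Δ1=0111 Δ2=1111 | 2Δ
t=15: Δ0=1111 Δ1=1010 Δ2=0010 | 2Δ
t=16: Δ0=0010 Δ1=0111 Δ2=1111 | 2Δ
t=17: Δ0=1111 Δ1=1010 Δ2=0010 | 2Δ
t=18: Δ0=0010 Δ1=0111 Δ2=1111 | 2Δ
t=19: Δ0=1111 Δ1=1010 Δ2=0010 | 2Δ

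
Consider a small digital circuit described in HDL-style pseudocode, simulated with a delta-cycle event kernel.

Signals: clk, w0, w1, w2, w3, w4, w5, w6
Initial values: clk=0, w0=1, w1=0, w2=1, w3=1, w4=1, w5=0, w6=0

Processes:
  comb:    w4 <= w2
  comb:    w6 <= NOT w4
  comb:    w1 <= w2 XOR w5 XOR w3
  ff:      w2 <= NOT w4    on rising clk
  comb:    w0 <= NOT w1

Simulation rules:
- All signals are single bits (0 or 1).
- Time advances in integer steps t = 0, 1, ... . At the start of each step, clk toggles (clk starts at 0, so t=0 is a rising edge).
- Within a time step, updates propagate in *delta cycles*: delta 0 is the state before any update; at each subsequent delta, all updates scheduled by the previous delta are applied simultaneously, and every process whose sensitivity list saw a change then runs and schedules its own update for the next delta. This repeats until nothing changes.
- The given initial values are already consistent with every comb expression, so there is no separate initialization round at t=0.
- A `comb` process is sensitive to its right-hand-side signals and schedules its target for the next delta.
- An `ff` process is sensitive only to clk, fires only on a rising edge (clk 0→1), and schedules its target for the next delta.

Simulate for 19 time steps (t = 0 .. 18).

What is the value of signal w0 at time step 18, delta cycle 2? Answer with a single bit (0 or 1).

0

t=0 Δ0: w6=0 w4=1 w0=1 w2=1 clk=0 w1=0 w5=0 w3=1
  Δ1: clk:0→1
  Δ2: w2:1→0
  Δ3: w4:1→0, w1:0→1
  Δ4: w6:0→1, w0:1→0
  (4Δ to stable)
t=1 Δ0: w6=1 w4=0 w0=0 w2=0 clk=1 w1=1 w5=0 w3=1
  Δ1: clk:1→0
  (1Δ to stable)
t=2 Δ0: w6=1 w4=0 w0=0 w2=0 clk=0 w1=1 w5=0 w3=1
  Δ1: clk:0→1
  Δ2: w2:0→1
  Δ3: w4:0→1, w1:1→0
  Δ4: w6:1→0, w0:0→1
  (4Δ to stable)
t=3 Δ0: w6=0 w4=1 w0=1 w2=1 clk=1 w1=0 w5=0 w3=1
  Δ1: clk:1→0
  (1Δ to stable)
t=4 Δ0: w6=0 w4=1 w0=1 w2=1 clk=0 w1=0 w5=0 w3=1
  Δ1: clk:0→1
  Δ2: w2:1→0
  Δ3: w4:1→0, w1:0→1
  Δ4: w6:0→1, w0:1→0
  (4Δ to stable)
t=5 Δ0: w6=1 w4=0 w0=0 w2=0 clk=1 w1=1 w5=0 w3=1
  Δ1: clk:1→0
  (1Δ to stable)
t=6 Δ0: w6=1 w4=0 w0=0 w2=0 clk=0 w1=1 w5=0 w3=1
  Δ1: clk:0→1
  Δ2: w2:0→1
  Δ3: w4:0→1, w1:1→0
  Δ4: w6:1→0, w0:0→1
  (4Δ to stable)
t=7 Δ0: w6=0 w4=1 w0=1 w2=1 clk=1 w1=0 w5=0 w3=1
  Δ1: clk:1→0
  (1Δ to stable)
t=8 Δ0: w6=0 w4=1 w0=1 w2=1 clk=0 w1=0 w5=0 w3=1
  Δ1: clk:0→1
  Δ2: w2:1→0
  Δ3: w4:1→0, w1:0→1
  Δ4: w6:0→1, w0:1→0
  (4Δ to stable)
t=9 Δ0: w6=1 w4=0 w0=0 w2=0 clk=1 w1=1 w5=0 w3=1
  Δ1: clk:1→0
  (1Δ to stable)
t=10 Δ0: w6=1 w4=0 w0=0 w2=0 clk=0 w1=1 w5=0 w3=1
  Δ1: clk:0→1
  Δ2: w2:0→1
  Δ3: w4:0→1, w1:1→0
  Δ4: w6:1→0, w0:0→1
  (4Δ to stable)
t=11 Δ0: w6=0 w4=1 w0=1 w2=1 clk=1 w1=0 w5=0 w3=1
  Δ1: clk:1→0
  (1Δ to stable)
t=12 Δ0: w6=0 w4=1 w0=1 w2=1 clk=0 w1=0 w5=0 w3=1
  Δ1: clk:0→1
  Δ2: w2:1→0
  Δ3: w4:1→0, w1:0→1
  Δ4: w6:0→1, w0:1→0
  (4Δ to stable)
t=13 Δ0: w6=1 w4=0 w0=0 w2=0 clk=1 w1=1 w5=0 w3=1
  Δ1: clk:1→0
  (1Δ to stable)
t=14 Δ0: w6=1 w4=0 w0=0 w2=0 clk=0 w1=1 w5=0 w3=1
  Δ1: clk:0→1
  Δ2: w2:0→1
  Δ3: w4:0→1, w1:1→0
  Δ4: w6:1→0, w0:0→1
  (4Δ to stable)
t=15 Δ0: w6=0 w4=1 w0=1 w2=1 clk=1 w1=0 w5=0 w3=1
  Δ1: clk:1→0
  (1Δ to stable)
t=16 Δ0: w6=0 w4=1 w0=1 w2=1 clk=0 w1=0 w5=0 w3=1
  Δ1: clk:0→1
  Δ2: w2:1→0
  Δ3: w4:1→0, w1:0→1
  Δ4: w6:0→1, w0:1→0
  (4Δ to stable)
t=17 Δ0: w6=1 w4=0 w0=0 w2=0 clk=1 w1=1 w5=0 w3=1
  Δ1: clk:1→0
  (1Δ to stable)
t=18 Δ0: w6=1 w4=0 w0=0 w2=0 clk=0 w1=1 w5=0 w3=1
  Δ1: clk:0→1
  Δ2: w2:0→1
  Δ3: w4:0→1, w1:1→0
  Δ4: w6:1→0, w0:0→1
  (4Δ to stable)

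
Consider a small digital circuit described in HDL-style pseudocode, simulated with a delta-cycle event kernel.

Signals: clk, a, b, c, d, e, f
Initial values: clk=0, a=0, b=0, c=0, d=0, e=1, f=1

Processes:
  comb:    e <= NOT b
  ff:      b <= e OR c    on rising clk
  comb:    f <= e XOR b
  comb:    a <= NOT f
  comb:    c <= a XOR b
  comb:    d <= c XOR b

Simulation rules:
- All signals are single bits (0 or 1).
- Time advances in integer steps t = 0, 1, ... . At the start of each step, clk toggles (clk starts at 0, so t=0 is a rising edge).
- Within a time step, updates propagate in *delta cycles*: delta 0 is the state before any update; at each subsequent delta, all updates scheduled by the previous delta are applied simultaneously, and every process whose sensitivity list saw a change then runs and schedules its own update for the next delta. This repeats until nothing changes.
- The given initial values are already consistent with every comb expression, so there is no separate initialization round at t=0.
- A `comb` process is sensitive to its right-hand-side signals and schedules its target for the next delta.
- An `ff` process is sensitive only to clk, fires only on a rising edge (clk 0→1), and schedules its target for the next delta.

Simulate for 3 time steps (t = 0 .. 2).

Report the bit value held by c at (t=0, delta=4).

1

t0.Δ0 a=0 f=1 e=1 c=0 clk=0 b=0 d=0
t0.Δ1 a=0 f=1 e=1 c=0 clk=1 b=0 d=0
t0.Δ2 a=0 f=1 e=1 c=0 clk=1 b=1 d=0
t0.Δ3 a=0 f=0 e=0 c=1 clk=1 b=1 d=1
t0.Δ4 a=1 f=1 e=0 c=1 clk=1 b=1 d=0
t0.Δ5 a=0 f=1 e=0 c=0 clk=1 b=1 d=0
t0.Δ6 a=0 f=1 e=0 c=1 clk=1 b=1 d=1
t0.Δ7 a=0 f=1 e=0 c=1 clk=1 b=1 d=0
t1.Δ0 a=0 f=1 e=0 c=1 clk=1 b=1 d=0
t1.Δ1 a=0 f=1 e=0 c=1 clk=0 b=1 d=0
t2.Δ0 a=0 f=1 e=0 c=1 clk=0 b=1 d=0
t2.Δ1 a=0 f=1 e=0 c=1 clk=1 b=1 d=0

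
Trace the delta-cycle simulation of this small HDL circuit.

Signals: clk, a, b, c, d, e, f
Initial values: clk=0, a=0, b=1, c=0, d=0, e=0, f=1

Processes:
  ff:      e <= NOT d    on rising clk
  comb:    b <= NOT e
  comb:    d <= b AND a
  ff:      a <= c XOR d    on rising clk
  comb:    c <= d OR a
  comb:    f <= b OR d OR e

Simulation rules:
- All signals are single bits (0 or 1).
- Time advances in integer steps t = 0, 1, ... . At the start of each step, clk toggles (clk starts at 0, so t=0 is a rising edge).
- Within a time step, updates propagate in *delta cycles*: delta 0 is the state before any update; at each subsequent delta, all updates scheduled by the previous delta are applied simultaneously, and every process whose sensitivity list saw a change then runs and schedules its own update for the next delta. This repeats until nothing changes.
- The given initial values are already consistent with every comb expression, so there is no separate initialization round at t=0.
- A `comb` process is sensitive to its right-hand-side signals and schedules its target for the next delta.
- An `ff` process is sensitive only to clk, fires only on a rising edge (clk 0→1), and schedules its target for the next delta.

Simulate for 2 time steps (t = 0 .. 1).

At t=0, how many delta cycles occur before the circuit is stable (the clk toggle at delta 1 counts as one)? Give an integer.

3

[bits: a,b,d,f,c,clk,e]
t=0: Δ0=0101000 Δ1=0101010 Δ2=0101011 Δ3=0001011 | 3Δ
t=1: Δ0=0001011 Δ1=0001001 | 1Δ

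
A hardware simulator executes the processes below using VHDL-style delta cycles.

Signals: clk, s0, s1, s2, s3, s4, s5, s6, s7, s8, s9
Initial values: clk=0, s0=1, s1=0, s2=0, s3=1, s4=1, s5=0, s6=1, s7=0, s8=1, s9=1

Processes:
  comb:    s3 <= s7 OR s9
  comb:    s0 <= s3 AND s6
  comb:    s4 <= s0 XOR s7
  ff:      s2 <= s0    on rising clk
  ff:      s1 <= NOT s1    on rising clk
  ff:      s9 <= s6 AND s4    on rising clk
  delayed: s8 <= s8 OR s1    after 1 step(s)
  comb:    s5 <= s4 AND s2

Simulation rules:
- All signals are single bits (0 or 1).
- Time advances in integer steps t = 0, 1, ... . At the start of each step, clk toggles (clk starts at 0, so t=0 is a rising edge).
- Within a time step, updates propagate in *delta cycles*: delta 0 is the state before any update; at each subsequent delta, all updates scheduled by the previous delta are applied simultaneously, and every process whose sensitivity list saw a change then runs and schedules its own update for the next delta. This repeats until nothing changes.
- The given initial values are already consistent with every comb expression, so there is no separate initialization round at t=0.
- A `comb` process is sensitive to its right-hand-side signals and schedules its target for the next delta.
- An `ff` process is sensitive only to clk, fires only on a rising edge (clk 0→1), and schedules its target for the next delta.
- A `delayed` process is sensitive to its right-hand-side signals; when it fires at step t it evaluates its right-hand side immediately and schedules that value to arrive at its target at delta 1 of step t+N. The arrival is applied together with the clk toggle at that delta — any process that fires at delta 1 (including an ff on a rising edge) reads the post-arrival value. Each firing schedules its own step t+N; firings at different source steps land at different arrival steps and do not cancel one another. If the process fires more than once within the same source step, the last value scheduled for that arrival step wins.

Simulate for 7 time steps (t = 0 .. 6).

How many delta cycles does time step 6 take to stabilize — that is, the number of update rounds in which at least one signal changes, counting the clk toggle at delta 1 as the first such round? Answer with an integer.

2

[bits: s7,s1,s8,clk,s4,s2,s6,s3,s9,s0,s5]
t=0: Δ0=00101011110 Δ1=00111011110 Δ2=01111111110 Δ3=01111111111 | 3Δ
t=1: Δ0=01111111111 Δ1=01101111111 | 1Δ
t=2: Δ0=01101111111 Δ1=01111111111 Δ2=00111111111 | 2Δ
t=3: Δ0=00111111111 Δ1=00101111111 | 1Δ
t=4: Δ0=00101111111 Δ1=00111111111 Δ2=01111111111 | 2Δ
t=5: Δ0=01111111111 Δ1=01101111111 | 1Δ
t=6: Δ0=01101111111 Δ1=01111111111 Δ2=00111111111 | 2Δ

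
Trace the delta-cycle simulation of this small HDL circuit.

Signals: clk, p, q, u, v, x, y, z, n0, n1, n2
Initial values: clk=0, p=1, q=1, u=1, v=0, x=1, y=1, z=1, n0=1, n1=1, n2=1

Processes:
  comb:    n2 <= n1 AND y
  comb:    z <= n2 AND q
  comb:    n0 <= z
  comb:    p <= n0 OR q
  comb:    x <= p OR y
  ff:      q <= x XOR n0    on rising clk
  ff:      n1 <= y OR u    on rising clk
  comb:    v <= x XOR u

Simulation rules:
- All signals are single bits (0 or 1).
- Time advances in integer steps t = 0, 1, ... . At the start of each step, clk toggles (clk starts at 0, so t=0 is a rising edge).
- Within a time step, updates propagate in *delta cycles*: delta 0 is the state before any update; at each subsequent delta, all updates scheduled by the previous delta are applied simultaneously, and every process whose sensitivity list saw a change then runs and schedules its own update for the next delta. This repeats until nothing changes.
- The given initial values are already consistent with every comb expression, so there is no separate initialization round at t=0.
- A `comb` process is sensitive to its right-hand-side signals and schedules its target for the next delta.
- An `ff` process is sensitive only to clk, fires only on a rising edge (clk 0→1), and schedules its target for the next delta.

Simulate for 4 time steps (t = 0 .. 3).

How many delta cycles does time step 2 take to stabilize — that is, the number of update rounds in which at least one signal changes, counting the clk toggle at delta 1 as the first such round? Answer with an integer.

4

t0.Δ0 x=1 v=0 n1=1 q=1 u=1 z=1 n0=1 p=1 clk=0 y=1 n2=1
t0.Δ1 x=1 v=0 n1=1 q=1 u=1 z=1 n0=1 p=1 clk=1 y=1 n2=1
t0.Δ2 x=1 v=0 n1=1 q=0 u=1 z=1 n0=1 p=1 clk=1 y=1 n2=1
t0.Δ3 x=1 v=0 n1=1 q=0 u=1 z=0 n0=1 p=1 clk=1 y=1 n2=1
t0.Δ4 x=1 v=0 n1=1 q=0 u=1 z=0 n0=0 p=1 clk=1 y=1 n2=1
t0.Δ5 x=1 v=0 n1=1 q=0 u=1 z=0 n0=0 p=0 clk=1 y=1 n2=1
t1.Δ0 x=1 v=0 n1=1 q=0 u=1 z=0 n0=0 p=0 clk=1 y=1 n2=1
t1.Δ1 x=1 v=0 n1=1 q=0 u=1 z=0 n0=0 p=0 clk=0 y=1 n2=1
t2.Δ0 x=1 v=0 n1=1 q=0 u=1 z=0 n0=0 p=0 clk=0 y=1 n2=1
t2.Δ1 x=1 v=0 n1=1 q=0 u=1 z=0 n0=0 p=0 clk=1 y=1 n2=1
t2.Δ2 x=1 v=0 n1=1 q=1 u=1 z=0 n0=0 p=0 clk=1 y=1 n2=1
t2.Δ3 x=1 v=0 n1=1 q=1 u=1 z=1 n0=0 p=1 clk=1 y=1 n2=1
t2.Δ4 x=1 v=0 n1=1 q=1 u=1 z=1 n0=1 p=1 clk=1 y=1 n2=1
t3.Δ0 x=1 v=0 n1=1 q=1 u=1 z=1 n0=1 p=1 clk=1 y=1 n2=1
t3.Δ1 x=1 v=0 n1=1 q=1 u=1 z=1 n0=1 p=1 clk=0 y=1 n2=1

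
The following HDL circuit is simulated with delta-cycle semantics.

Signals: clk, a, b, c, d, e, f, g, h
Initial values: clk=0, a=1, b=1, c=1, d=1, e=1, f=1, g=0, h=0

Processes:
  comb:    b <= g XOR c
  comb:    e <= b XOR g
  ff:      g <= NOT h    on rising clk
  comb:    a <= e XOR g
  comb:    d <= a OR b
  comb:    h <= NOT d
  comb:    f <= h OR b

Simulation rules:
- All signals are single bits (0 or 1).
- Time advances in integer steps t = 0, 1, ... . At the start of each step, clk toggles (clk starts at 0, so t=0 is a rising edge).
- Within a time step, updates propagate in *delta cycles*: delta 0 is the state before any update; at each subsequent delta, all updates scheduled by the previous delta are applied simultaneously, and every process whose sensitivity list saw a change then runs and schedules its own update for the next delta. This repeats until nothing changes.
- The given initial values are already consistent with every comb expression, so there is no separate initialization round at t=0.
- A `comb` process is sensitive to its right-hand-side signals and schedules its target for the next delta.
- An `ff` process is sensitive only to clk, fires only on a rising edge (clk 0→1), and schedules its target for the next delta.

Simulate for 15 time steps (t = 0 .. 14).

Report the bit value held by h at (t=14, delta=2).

1

[bits: d,g,h,a,b,c,f,clk,e]
t=0: Δ0=100111101 Δ1=100111111 Δ2=110111111 Δ3=110001110 Δ4=010101011 Δ5=111001011 Δ6=010001111 Δ7=011001011 Δ8=011001111 | 8Δ
t=1: Δ0=011001111 Δ1=011001101 | 1Δ
t=2: Δ0=011001101 Δ1=011001111 Δ2=001001111 Δ3=001111110 Δ4=101011111 Δ5=100111111 | 5Δ
t=3: Δ0=100111111 Δ1=100111101 | 1Δ
t=4: Δ0=100111101 Δ1=100111111 Δ2=110111111 Δ3=110001110 Δ4=010101011 Δ5=111001011 Δ6=010001111 Δ7=011001011 Δ8=011001111 | 8Δ
t=5: Δ0=011001111 Δ1=011001101 | 1Δ
t=6: Δ0=011001101 Δ1=011001111 Δ2=001001111 Δ3=001111110 Δ4=101011111 Δ5=100111111 | 5Δ
t=7: Δ0=100111111 Δ1=100111101 | 1Δ
t=8: Δ0=100111101 Δ1=100111111 Δ2=110111111 Δ3=110001110 Δ4=010101011 Δ5=111001011 Δ6=010001111 Δ7=011001011 Δ8=011001111 | 8Δ
t=9: Δ0=011001111 Δ1=011001101 | 1Δ
t=10: Δ0=011001101 Δ1=011001111 Δ2=001001111 Δ3=001111110 Δ4=101011111 Δ5=100111111 | 5Δ
t=11: Δ0=100111111 Δ1=100111101 | 1Δ
t=12: Δ0=100111101 Δ1=100111111 Δ2=110111111 Δ3=110001110 Δ4=010101011 Δ5=111001011 Δ6=010001111 Δ7=011001011 Δ8=011001111 | 8Δ
t=13: Δ0=011001111 Δ1=011001101 | 1Δ
t=14: Δ0=011001101 Δ1=011001111 Δ2=001001111 Δ3=001111110 Δ4=101011111 Δ5=100111111 | 5Δ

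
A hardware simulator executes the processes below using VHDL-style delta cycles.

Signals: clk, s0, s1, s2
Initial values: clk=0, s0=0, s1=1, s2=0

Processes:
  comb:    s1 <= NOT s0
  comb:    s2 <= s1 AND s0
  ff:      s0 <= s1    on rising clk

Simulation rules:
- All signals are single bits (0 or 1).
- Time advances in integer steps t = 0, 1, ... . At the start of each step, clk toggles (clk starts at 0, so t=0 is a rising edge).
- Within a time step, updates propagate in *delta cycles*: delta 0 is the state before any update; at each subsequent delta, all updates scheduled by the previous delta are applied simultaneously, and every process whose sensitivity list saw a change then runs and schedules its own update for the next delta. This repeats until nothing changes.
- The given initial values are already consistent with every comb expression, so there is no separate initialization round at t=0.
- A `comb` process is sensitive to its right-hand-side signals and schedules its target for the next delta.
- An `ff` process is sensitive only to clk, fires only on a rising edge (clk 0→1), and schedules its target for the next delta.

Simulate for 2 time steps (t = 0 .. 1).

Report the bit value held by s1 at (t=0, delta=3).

0

t0.Δ0 clk=0 s0=0 s2=0 s1=1
t0.Δ1 clk=1 s0=0 s2=0 s1=1
t0.Δ2 clk=1 s0=1 s2=0 s1=1
t0.Δ3 clk=1 s0=1 s2=1 s1=0
t0.Δ4 clk=1 s0=1 s2=0 s1=0
t1.Δ0 clk=1 s0=1 s2=0 s1=0
t1.Δ1 clk=0 s0=1 s2=0 s1=0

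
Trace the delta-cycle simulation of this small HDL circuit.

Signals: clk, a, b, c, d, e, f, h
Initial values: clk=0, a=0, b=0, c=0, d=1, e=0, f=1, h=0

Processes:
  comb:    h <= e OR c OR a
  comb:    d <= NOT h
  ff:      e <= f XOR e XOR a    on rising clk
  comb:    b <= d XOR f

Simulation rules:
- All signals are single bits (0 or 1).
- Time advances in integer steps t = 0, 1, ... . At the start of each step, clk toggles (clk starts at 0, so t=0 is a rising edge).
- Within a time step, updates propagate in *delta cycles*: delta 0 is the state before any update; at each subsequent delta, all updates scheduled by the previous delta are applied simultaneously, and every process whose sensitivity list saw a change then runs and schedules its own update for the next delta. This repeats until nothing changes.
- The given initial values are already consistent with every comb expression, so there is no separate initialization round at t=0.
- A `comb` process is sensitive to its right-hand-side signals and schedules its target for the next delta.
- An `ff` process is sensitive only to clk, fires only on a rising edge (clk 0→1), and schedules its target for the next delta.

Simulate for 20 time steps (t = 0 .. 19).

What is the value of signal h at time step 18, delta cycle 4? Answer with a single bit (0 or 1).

t=0 Δ0: h=0 clk=0 e=0 a=0 b=0 d=1 f=1 c=0
  Δ1: clk:0→1
  Δ2: e:0→1
  Δ3: h:0→1
  Δ4: d:1→0
  Δ5: b:0→1
  (5Δ to stable)
t=1 Δ0: h=1 clk=1 e=1 a=0 b=1 d=0 f=1 c=0
  Δ1: clk:1→0
  (1Δ to stable)
t=2 Δ0: h=1 clk=0 e=1 a=0 b=1 d=0 f=1 c=0
  Δ1: clk:0→1
  Δ2: e:1→0
  Δ3: h:1→0
  Δ4: d:0→1
  Δ5: b:1→0
  (5Δ to stable)
t=3 Δ0: h=0 clk=1 e=0 a=0 b=0 d=1 f=1 c=0
  Δ1: clk:1→0
  (1Δ to stable)
t=4 Δ0: h=0 clk=0 e=0 a=0 b=0 d=1 f=1 c=0
  Δ1: clk:0→1
  Δ2: e:0→1
  Δ3: h:0→1
  Δ4: d:1→0
  Δ5: b:0→1
  (5Δ to stable)
t=5 Δ0: h=1 clk=1 e=1 a=0 b=1 d=0 f=1 c=0
  Δ1: clk:1→0
  (1Δ to stable)
t=6 Δ0: h=1 clk=0 e=1 a=0 b=1 d=0 f=1 c=0
  Δ1: clk:0→1
  Δ2: e:1→0
  Δ3: h:1→0
  Δ4: d:0→1
  Δ5: b:1→0
  (5Δ to stable)
t=7 Δ0: h=0 clk=1 e=0 a=0 b=0 d=1 f=1 c=0
  Δ1: clk:1→0
  (1Δ to stable)
t=8 Δ0: h=0 clk=0 e=0 a=0 b=0 d=1 f=1 c=0
  Δ1: clk:0→1
  Δ2: e:0→1
  Δ3: h:0→1
  Δ4: d:1→0
  Δ5: b:0→1
  (5Δ to stable)
t=9 Δ0: h=1 clk=1 e=1 a=0 b=1 d=0 f=1 c=0
  Δ1: clk:1→0
  (1Δ to stable)
t=10 Δ0: h=1 clk=0 e=1 a=0 b=1 d=0 f=1 c=0
  Δ1: clk:0→1
  Δ2: e:1→0
  Δ3: h:1→0
  Δ4: d:0→1
  Δ5: b:1→0
  (5Δ to stable)
t=11 Δ0: h=0 clk=1 e=0 a=0 b=0 d=1 f=1 c=0
  Δ1: clk:1→0
  (1Δ to stable)
t=12 Δ0: h=0 clk=0 e=0 a=0 b=0 d=1 f=1 c=0
  Δ1: clk:0→1
  Δ2: e:0→1
  Δ3: h:0→1
  Δ4: d:1→0
  Δ5: b:0→1
  (5Δ to stable)
t=13 Δ0: h=1 clk=1 e=1 a=0 b=1 d=0 f=1 c=0
  Δ1: clk:1→0
  (1Δ to stable)
t=14 Δ0: h=1 clk=0 e=1 a=0 b=1 d=0 f=1 c=0
  Δ1: clk:0→1
  Δ2: e:1→0
  Δ3: h:1→0
  Δ4: d:0→1
  Δ5: b:1→0
  (5Δ to stable)
t=15 Δ0: h=0 clk=1 e=0 a=0 b=0 d=1 f=1 c=0
  Δ1: clk:1→0
  (1Δ to stable)
t=16 Δ0: h=0 clk=0 e=0 a=0 b=0 d=1 f=1 c=0
  Δ1: clk:0→1
  Δ2: e:0→1
  Δ3: h:0→1
  Δ4: d:1→0
  Δ5: b:0→1
  (5Δ to stable)
t=17 Δ0: h=1 clk=1 e=1 a=0 b=1 d=0 f=1 c=0
  Δ1: clk:1→0
  (1Δ to stable)
t=18 Δ0: h=1 clk=0 e=1 a=0 b=1 d=0 f=1 c=0
  Δ1: clk:0→1
  Δ2: e:1→0
  Δ3: h:1→0
  Δ4: d:0→1
  Δ5: b:1→0
  (5Δ to stable)
t=19 Δ0: h=0 clk=1 e=0 a=0 b=0 d=1 f=1 c=0
  Δ1: clk:1→0
  (1Δ to stable)

0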